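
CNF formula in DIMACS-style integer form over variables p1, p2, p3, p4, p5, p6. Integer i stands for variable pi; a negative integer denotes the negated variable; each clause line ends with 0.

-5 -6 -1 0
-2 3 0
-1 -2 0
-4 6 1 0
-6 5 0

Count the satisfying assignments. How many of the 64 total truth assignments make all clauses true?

20

Case analysis on p1 and p6:
  p1=T, p6=T: a clause becomes empty — 0.
  p1=T, p6=F: forces p2=F; p3, p4, p5 free → 2^3 = 8.
  p1=F, p6=T: p4 free; 3 ways for (p2,p3,p5) × 2^1 = 6.
  p1=F, p6=F: p5 free; 3 ways for (p2,p3,p4) × 2^1 = 6.
Total: 0 + 8 + 6 + 6 = 20.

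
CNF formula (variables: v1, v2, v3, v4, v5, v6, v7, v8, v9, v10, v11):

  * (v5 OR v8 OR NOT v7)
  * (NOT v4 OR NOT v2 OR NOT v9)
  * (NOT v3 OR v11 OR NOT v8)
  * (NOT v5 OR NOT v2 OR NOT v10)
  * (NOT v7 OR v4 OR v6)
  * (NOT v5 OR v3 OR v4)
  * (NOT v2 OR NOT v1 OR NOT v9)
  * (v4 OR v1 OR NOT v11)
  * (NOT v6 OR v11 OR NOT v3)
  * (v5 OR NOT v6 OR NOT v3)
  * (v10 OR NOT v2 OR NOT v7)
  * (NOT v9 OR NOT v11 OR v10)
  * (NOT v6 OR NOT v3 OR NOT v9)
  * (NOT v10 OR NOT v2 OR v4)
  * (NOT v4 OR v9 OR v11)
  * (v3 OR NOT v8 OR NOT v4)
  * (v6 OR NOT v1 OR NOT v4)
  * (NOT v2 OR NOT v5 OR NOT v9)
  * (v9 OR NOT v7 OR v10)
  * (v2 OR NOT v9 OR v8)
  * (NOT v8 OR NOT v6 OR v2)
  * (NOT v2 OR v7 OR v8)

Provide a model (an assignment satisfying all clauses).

v1=T, v2=F, v3=F, v4=T, v5=T, v6=T, v7=F, v8=F, v9=F, v10=F, v11=T

Branch on v1: take v1 = True.
For the remaining variables, v2 = False, v3 = False, v4 = True, v5 = True, v6 = True, v7 = False, v8 = False, v9 = False, v10 = False, v11 = True works.
Every clause has at least one true literal under this assignment.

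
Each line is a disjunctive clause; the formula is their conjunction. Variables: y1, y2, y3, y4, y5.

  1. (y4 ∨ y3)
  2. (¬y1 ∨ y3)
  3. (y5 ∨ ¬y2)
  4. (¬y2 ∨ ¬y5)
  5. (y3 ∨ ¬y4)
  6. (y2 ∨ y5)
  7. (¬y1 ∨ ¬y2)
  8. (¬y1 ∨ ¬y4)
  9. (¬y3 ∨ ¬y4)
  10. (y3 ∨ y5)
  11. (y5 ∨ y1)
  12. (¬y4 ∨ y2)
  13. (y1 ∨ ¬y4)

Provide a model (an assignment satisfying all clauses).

y1 = True, y2 = False, y3 = True, y4 = False, y5 = True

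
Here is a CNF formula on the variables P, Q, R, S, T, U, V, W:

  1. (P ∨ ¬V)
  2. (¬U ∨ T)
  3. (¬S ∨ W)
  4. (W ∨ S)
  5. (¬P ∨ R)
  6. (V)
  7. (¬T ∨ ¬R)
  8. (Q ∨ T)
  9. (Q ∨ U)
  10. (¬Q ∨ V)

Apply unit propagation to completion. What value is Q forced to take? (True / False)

(V) stands alone — V = True.
(P ∨ ¬V): since V = True, the clause reduces to (P). P = True.
(R ∨ ¬P) with P = True leaves only R, so R = True.
From (¬T ∨ ¬R) and R = True: T = False.
In (T ∨ ¬U), T is now false; ¬U must hold, so U = False.
From (T ∨ Q) and T = False: Q = True.

True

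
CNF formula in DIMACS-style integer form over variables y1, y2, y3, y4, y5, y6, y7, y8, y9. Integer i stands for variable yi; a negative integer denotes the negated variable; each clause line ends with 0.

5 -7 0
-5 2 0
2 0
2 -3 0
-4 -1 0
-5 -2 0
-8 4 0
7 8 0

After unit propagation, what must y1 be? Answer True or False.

False

(y2) is a unit clause: y2 = True.
In (NOT y5 OR NOT y2), NOT y2 is now false; NOT y5 must hold, so y5 = False.
(NOT y7 OR y5): since y5 = False, the clause reduces to (NOT y7). y7 = False.
(y7 OR y8): since y7 = False, the clause reduces to (y8). y8 = True.
(NOT y8 OR y4) with y8 = True leaves only y4, so y4 = True.
(NOT y4 OR NOT y1): since y4 = True, the clause reduces to (NOT y1). y1 = False.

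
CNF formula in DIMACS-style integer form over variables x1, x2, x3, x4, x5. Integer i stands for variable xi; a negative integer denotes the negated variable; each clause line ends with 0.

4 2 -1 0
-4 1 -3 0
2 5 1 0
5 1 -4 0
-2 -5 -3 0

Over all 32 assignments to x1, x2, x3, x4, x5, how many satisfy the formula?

17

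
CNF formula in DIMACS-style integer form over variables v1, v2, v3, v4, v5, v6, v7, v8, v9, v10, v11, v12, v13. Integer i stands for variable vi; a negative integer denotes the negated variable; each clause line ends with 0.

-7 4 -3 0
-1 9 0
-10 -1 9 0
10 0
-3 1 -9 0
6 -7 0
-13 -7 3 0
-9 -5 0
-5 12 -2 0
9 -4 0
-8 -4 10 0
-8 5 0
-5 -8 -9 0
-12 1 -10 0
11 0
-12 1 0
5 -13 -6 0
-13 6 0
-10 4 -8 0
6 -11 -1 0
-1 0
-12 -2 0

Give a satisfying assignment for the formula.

v1 = False, v2 = False, v3 = False, v4 = False, v5 = False, v6 = False, v7 = False, v8 = False, v9 = False, v10 = True, v11 = True, v12 = False, v13 = False

Check each clause:
  1. (v4 || !v7 || !v3) — !v7 is true.
  2. (v9 || !v1) — !v1 is true.
  3. (!v1 || v9 || !v10) — !v1 is true.
  4. (v10) — v10 is true.
  5. (v1 || !v9 || !v3) — !v3 is true.
  6. (v6 || !v7) — !v7 is true.
  7. (v3 || !v13 || !v7) — !v7 is true.
  8. (!v9 || !v5) — !v5 is true.
  9. (!v5 || !v2 || v12) — !v5 is true.
  10. (!v4 || v9) — !v4 is true.
  11. (v10 || !v4 || !v8) — !v8 is true.
  12. (v5 || !v8) — !v8 is true.
  13. (!v8 || !v9 || !v5) — !v8 is true.
  14. (!v10 || v1 || !v12) — !v12 is true.
  15. (v11) — v11 is true.
  16. (!v12 || v1) — !v12 is true.
  17. (!v6 || !v13 || v5) — !v6 is true.
  18. (v6 || !v13) — !v13 is true.
  19. (!v8 || v4 || !v10) — !v8 is true.
  20. (!v1 || !v11 || v6) — !v1 is true.
  21. (!v1) — !v1 is true.
  22. (!v2 || !v12) — !v12 is true.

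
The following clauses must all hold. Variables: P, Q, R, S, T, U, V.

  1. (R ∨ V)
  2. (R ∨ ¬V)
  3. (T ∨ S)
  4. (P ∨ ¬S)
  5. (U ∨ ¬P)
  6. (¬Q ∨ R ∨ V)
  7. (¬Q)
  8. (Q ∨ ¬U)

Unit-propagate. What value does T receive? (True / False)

True

Unit clause (¬Q) sets Q = False.
(¬U ∨ Q) with Q = False leaves only ¬U, so U = False.
(U ∨ ¬P) with U = False leaves only ¬P, so P = False.
(P ∨ ¬S): since P = False, the clause reduces to (¬S). S = False.
(S ∨ T): since S = False, the clause reduces to (T). T = True.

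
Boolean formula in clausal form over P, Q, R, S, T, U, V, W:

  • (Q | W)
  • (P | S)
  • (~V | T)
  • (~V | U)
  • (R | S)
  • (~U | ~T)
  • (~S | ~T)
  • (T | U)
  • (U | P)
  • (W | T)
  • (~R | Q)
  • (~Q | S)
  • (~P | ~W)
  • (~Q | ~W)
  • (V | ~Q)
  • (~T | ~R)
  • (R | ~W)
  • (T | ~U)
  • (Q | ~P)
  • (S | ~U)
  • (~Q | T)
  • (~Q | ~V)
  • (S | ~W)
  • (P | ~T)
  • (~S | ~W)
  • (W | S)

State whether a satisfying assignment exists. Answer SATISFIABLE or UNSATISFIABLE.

T = True:
  propagation gives U=False, V=False, S=False, P=True; an empty clause results — contradiction.
T = False:
  propagation gives V=False, U=True; an empty clause results — contradiction.
Every branch closes, so no satisfying assignment exists.

UNSATISFIABLE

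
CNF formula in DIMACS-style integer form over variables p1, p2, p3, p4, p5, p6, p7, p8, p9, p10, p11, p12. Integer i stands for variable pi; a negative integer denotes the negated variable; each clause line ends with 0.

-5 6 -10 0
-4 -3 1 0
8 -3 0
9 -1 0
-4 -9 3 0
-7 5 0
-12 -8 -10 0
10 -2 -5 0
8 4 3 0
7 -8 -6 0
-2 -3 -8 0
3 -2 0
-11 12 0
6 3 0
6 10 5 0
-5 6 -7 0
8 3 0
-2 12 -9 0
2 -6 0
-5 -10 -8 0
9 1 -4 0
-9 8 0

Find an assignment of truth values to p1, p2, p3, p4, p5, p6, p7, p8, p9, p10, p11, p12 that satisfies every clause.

p1 = False, p2 = False, p3 = True, p4 = False, p5 = True, p6 = False, p7 = False, p8 = True, p9 = True, p10 = False, p11 = False, p12 = False

Check each clause:
  1. (~p10 \/ p6 \/ ~p5) — ~p10 is true.
  2. (~p3 \/ ~p4 \/ p1) — ~p4 is true.
  3. (~p3 \/ p8) — p8 is true.
  4. (p9 \/ ~p1) — p9 is true.
  5. (p3 \/ ~p4 \/ ~p9) — p3 is true.
  6. (~p7 \/ p5) — ~p7 is true.
  7. (~p10 \/ ~p12 \/ ~p8) — ~p12 is true.
  8. (~p5 \/ p10 \/ ~p2) — ~p2 is true.
  9. (p4 \/ p3 \/ p8) — p8 is true.
  10. (~p8 \/ p7 \/ ~p6) — ~p6 is true.
  11. (~p3 \/ ~p8 \/ ~p2) — ~p2 is true.
  12. (p3 \/ ~p2) — p3 is true.
  13. (p12 \/ ~p11) — ~p11 is true.
  14. (p3 \/ p6) — p3 is true.
  15. (p6 \/ p5 \/ p10) — p5 is true.
  16. (~p5 \/ ~p7 \/ p6) — ~p7 is true.
  17. (p8 \/ p3) — p8 is true.
  18. (p12 \/ ~p2 \/ ~p9) — ~p2 is true.
  19. (p2 \/ ~p6) — ~p6 is true.
  20. (~p10 \/ ~p5 \/ ~p8) — ~p10 is true.
  21. (p9 \/ ~p4 \/ p1) — ~p4 is true.
  22. (p8 \/ ~p9) — p8 is true.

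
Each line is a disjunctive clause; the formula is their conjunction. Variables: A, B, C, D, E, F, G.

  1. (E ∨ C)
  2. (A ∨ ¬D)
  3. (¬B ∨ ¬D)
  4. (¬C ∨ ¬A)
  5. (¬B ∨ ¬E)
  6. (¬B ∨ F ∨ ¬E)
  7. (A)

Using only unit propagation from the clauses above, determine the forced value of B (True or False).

Unit clause (A) sets A = True.
In (¬C ∨ ¬A), ¬A is now false; ¬C must hold, so C = False.
From (E ∨ C) and C = False: E = True.
From (¬B ∨ ¬E) and E = True: B = False.

False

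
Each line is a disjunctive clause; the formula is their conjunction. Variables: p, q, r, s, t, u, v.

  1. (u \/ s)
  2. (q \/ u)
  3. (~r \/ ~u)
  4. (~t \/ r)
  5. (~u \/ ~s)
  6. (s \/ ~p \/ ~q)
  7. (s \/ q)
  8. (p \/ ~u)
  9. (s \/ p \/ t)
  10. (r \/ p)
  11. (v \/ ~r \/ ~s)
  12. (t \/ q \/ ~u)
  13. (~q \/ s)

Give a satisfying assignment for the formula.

p = 0  q = 1  r = 1  s = 1  t = 1  u = 0  v = 1

v occurs only positively in the remaining clauses — set v = True.
Branch on p: take p = False.
  then u is forced to False.
  then s is forced to True.
  then q is forced to True.
  then r is forced to True.
t is now unconstrained; take t = True.
Check each clause:
  1. (s \/ u) — s is true.
  2. (q \/ u) — q is true.
  3. (~r \/ ~u) — ~u is true.
  4. (~t \/ r) — r is true.
  5. (~u \/ ~s) — ~u is true.
  6. (s \/ ~p \/ ~q) — s is true.
  7. (s \/ q) — q is true.
  8. (p \/ ~u) — ~u is true.
  9. (s \/ p \/ t) — s is true.
  10. (p \/ r) — r is true.
  11. (~r \/ v \/ ~s) — v is true.
  12. (~u \/ t \/ q) — q is true.
  13. (~q \/ s) — s is true.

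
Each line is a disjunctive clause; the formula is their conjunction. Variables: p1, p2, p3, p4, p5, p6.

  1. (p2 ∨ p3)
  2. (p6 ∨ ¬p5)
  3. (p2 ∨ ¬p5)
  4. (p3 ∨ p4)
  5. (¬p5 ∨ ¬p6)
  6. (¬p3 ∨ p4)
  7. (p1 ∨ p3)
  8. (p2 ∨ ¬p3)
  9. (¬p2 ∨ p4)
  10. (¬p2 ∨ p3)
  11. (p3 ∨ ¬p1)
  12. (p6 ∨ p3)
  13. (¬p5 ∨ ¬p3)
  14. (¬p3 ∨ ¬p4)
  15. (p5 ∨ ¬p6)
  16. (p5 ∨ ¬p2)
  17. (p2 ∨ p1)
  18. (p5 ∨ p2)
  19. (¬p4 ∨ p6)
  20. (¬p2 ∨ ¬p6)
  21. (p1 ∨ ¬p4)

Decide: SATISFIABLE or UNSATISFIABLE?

p3 = True:
  propagation gives p4=True; an empty clause results — contradiction.
p3 = False:
  propagation gives p2=True; an empty clause results — contradiction.
Every branch closes, so no satisfying assignment exists.

UNSATISFIABLE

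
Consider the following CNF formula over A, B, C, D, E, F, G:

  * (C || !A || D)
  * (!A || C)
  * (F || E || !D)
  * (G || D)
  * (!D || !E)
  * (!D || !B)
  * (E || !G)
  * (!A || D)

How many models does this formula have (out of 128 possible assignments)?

Split on D, then A.
  D=1, A=1: remaining (B,C,E,F,G) ∈ {(0,1,0,1,0)} — 1.
  D=1, A=0: remaining (B,C,E,F,G) ∈ {(0,0,0,1,0); (0,1,0,1,0)} — 2.
  D=0, A=1: a clause becomes empty — 0.
  D=0, A=0: forces E=1; G=1; B, C, F free → 2^3 = 8.
Total: 1 + 2 + 0 + 8 = 11.

11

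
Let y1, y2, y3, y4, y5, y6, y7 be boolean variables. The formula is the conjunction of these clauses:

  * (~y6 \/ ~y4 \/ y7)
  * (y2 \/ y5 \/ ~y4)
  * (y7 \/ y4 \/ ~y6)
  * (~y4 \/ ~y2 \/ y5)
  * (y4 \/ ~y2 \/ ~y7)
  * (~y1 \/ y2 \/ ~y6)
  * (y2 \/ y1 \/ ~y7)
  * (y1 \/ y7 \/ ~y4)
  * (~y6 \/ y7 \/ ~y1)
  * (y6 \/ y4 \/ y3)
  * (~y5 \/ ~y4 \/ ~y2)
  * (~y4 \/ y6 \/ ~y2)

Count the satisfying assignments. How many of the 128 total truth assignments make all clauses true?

Split on y4, then y2.
  y4=T, y2=T: a clause becomes empty — 0.
  y4=T, y2=F: remaining (y1,y3,y5,y6,y7) ∈ {(T,F,T,F,F); (T,F,T,F,T); (T,T,T,F,F); (T,T,T,F,T)} — 4.
  y4=F, y2=T: remaining (y1,y3,y5,y6,y7) ∈ {(F,T,F,F,F); (F,T,T,F,F); (T,T,F,F,F); (T,T,T,F,F)} — 4.
  y4=F, y2=F: y5 free; 3 ways for (y1,y3,y6,y7) × 2^1 = 6.
Total: 0 + 4 + 4 + 6 = 14.

14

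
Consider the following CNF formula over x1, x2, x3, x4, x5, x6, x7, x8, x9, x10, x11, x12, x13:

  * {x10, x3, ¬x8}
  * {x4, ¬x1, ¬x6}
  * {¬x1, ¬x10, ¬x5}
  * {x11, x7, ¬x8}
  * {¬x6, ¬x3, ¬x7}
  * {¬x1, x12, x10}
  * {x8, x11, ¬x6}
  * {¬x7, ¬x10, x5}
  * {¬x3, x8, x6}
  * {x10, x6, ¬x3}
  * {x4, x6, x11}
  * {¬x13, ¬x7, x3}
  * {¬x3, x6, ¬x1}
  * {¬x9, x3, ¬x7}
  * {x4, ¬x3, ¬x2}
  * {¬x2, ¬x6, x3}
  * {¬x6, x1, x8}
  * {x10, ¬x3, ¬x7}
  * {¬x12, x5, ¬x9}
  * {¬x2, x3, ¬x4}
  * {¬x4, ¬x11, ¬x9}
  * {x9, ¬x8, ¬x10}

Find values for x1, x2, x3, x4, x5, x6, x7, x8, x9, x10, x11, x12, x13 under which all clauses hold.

x1=False, x2=False, x3=False, x4=True, x5=True, x6=False, x7=False, x8=False, x9=True, x10=False, x11=False, x12=False, x13=False

x2 occurs only negated in the remaining clauses — set x2 = False.
Pure literal: x13 appears only negated; assign x13 = False.
Branch on x1: take x1 = False.
The remaining clauses are satisfied by x3 = False, x4 = True, x5 = True, x6 = False, x7 = False, x8 = False, x9 = True, x10 = False, x11 = False, x12 = False.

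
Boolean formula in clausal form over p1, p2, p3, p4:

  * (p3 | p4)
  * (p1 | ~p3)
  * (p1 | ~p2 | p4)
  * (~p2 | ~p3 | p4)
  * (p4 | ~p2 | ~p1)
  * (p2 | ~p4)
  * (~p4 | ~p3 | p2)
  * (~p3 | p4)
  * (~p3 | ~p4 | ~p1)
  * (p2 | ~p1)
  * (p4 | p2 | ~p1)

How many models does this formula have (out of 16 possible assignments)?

Satisfying assignments:
  p1=0 p2=1 p3=0 p4=1
  p1=1 p2=1 p3=0 p4=1
That's 2 in total.

2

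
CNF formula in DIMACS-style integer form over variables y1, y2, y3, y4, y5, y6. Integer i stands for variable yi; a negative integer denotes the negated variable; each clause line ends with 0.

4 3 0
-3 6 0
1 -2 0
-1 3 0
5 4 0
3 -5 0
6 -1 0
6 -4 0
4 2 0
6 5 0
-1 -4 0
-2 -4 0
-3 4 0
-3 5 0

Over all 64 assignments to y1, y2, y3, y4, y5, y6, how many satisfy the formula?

2

Satisfying assignments:
  y1=0 y2=0 y3=0 y4=1 y5=0 y6=1
  y1=0 y2=0 y3=1 y4=1 y5=1 y6=1
That's 2 in total.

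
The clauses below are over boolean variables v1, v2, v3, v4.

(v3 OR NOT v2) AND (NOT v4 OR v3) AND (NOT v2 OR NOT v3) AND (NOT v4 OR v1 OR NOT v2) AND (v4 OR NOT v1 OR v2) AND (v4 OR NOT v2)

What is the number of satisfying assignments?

4

The models are:
  v1=F v2=F v3=F v4=F
  v1=F v2=F v3=T v4=F
  v1=F v2=F v3=T v4=T
  v1=T v2=F v3=T v4=T
Count: 4.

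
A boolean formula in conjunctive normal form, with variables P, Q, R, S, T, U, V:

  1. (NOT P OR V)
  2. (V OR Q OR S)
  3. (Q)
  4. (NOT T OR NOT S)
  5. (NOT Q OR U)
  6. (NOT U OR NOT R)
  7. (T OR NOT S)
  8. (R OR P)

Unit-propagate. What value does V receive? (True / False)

Unit clause (Q) sets Q = True.
From (NOT Q OR U) and Q = True: U = True.
(NOT U OR NOT R) with U = True leaves only NOT R, so R = False.
From (P OR R) and R = False: P = True.
From (V OR NOT P) and P = True: V = True.

True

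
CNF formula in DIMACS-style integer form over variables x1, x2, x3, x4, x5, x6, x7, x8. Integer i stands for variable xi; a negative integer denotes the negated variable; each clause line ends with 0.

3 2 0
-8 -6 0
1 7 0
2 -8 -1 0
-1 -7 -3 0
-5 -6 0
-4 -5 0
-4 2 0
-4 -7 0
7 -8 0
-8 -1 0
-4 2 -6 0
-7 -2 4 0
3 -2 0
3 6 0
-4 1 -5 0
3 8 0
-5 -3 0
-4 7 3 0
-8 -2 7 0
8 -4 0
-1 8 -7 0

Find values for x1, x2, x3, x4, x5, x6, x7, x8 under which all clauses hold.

x1=F  x2=F  x3=T  x4=F  x5=F  x6=F  x7=T  x8=T

x5 occurs only negated in the remaining clauses — set x5 = False.
Set x1 = False and propagate.
  then x7 is forced to True.
  then x4 is forced to False.
  then x2 is forced to False.
  then x3 is forced to True.
For the remaining variables, x6 = False, x8 = True works.
Every clause has at least one true literal under this assignment.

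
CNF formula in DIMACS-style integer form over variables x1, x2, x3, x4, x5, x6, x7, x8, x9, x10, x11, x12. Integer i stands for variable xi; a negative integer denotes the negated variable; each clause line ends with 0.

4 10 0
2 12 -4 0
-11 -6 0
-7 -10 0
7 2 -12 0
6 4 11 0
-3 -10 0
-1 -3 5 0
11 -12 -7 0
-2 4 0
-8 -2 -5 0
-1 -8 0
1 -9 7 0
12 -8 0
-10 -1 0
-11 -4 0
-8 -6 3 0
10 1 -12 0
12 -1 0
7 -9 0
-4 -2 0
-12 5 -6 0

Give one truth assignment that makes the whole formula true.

Pure literal: x8 appears only negated; assign x8 = False.
x9 occurs only negated in the remaining clauses — set x9 = False.
Set x1 = False and propagate.
The remaining clauses are satisfied by x2 = False, x3 = False, x4 = False, x5 = True, x6 = False, x7 = False, x10 = True, x11 = True, x12 = False.
Every clause has at least one true literal under this assignment.

x1=F  x2=F  x3=F  x4=F  x5=T  x6=F  x7=F  x8=F  x9=F  x10=T  x11=T  x12=F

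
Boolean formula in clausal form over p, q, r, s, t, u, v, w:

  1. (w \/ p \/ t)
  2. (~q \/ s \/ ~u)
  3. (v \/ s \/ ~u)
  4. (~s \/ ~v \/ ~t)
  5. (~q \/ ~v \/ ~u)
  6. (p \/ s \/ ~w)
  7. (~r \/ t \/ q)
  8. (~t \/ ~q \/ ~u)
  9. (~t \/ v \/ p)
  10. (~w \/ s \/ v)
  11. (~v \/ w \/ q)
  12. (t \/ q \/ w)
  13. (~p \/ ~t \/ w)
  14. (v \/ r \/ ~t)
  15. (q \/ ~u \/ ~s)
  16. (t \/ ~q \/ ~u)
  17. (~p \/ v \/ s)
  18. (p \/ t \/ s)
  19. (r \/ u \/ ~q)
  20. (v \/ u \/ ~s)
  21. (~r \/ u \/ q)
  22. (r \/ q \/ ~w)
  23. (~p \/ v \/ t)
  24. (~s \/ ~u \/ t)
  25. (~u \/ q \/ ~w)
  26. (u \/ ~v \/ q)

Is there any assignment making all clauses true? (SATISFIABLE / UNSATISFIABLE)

Set p = True and propagate.
Branch on q: take q = True.
Branch on r: take r = True.
The remaining clauses are satisfied by s = True, t = False, u = False, v = True, w = False.
So p=1, q=1, r=1, s=1, t=0, u=0, v=1, w=0 is a satisfying assignment.

SATISFIABLE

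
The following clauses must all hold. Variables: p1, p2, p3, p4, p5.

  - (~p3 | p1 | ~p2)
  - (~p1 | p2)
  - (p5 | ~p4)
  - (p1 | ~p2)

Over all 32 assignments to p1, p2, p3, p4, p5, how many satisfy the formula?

12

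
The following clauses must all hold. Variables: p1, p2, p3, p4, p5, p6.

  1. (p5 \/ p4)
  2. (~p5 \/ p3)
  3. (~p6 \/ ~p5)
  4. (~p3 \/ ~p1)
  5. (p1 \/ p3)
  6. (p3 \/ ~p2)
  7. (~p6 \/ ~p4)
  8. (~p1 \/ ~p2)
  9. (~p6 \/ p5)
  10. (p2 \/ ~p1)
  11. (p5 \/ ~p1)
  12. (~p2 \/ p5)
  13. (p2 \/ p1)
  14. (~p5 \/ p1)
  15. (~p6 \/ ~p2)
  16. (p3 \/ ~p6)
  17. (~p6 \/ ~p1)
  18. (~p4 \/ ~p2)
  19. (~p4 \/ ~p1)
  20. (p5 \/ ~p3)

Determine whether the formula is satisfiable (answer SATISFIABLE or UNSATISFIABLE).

p1 = True:
  propagation gives p3=False, p5=False; an empty clause results — contradiction.
p1 = False:
  propagation gives p3=True, p2=True, p5=True; an empty clause results — contradiction.
Every branch closes, so no satisfying assignment exists.

UNSATISFIABLE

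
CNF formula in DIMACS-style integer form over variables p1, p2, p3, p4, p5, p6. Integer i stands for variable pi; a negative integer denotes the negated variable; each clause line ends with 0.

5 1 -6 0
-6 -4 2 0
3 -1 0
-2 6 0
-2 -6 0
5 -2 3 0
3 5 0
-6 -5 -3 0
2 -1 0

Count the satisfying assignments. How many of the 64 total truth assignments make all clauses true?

7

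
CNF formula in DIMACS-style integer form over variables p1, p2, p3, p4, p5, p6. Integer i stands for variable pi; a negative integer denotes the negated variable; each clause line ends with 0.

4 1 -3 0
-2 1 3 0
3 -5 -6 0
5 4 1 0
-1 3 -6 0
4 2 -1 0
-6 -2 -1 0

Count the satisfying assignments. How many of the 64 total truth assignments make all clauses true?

26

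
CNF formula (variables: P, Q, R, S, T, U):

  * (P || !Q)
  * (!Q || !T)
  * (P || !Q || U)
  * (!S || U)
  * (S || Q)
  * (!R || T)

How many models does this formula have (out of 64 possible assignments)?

9

Split on Q, then P.
  Q=1, P=1: remaining (R,S,T,U) ∈ {(0,0,0,0); (0,0,0,1); (0,1,0,1)} — 3.
  Q=1, P=0: a clause becomes empty — 0.
  Q=0, P=1: remaining (R,S,T,U) ∈ {(0,1,0,1); (0,1,1,1); (1,1,1,1)} — 3.
  Q=0, P=0: remaining (R,S,T,U) ∈ {(0,1,0,1); (0,1,1,1); (1,1,1,1)} — 3.
Total: 3 + 0 + 3 + 3 = 9.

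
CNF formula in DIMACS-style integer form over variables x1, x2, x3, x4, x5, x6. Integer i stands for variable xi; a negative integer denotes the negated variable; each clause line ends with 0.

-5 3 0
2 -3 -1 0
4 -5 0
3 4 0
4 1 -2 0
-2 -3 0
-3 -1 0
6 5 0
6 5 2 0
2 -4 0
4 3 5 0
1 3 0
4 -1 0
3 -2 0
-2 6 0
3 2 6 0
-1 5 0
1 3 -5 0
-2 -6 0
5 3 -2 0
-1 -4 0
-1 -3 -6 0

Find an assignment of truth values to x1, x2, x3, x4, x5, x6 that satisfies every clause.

Try x1 = False.
  then x3 is forced to True.
  then x2 is forced to False.
  then x4 is forced to False.
  then x5 is forced to False.
  then x6 is forced to True.
Check each clause:
  1. {¬x5, x3} — x3 is true.
  2. {x2, ¬x1, ¬x3} — ¬x1 is true.
  3. {¬x5, x4} — ¬x5 is true.
  4. {x4, x3} — x3 is true.
  5. {¬x2, x4, x1} — ¬x2 is true.
  6. {¬x3, ¬x2} — ¬x2 is true.
  7. {¬x3, ¬x1} — ¬x1 is true.
  8. {x5, x6} — x6 is true.
  9. {x6, x2, x5} — x6 is true.
  10. {x2, ¬x4} — ¬x4 is true.
  11. {x4, x3, x5} — x3 is true.
  12. {x3, x1} — x3 is true.
  13. {x4, ¬x1} — ¬x1 is true.
  14. {x3, ¬x2} — x3 is true.
  15. {¬x2, x6} — x6 is true.
  16. {x2, x3, x6} — x3 is true.
  17. {¬x1, x5} — ¬x1 is true.
  18. {¬x5, x3, x1} — x3 is true.
  19. {¬x2, ¬x6} — ¬x2 is true.
  20. {x5, ¬x2, x3} — x3 is true.
  21. {¬x1, ¬x4} — ¬x4 is true.
  22. {¬x6, ¬x3, ¬x1} — ¬x1 is true.

x1=0, x2=0, x3=1, x4=0, x5=0, x6=1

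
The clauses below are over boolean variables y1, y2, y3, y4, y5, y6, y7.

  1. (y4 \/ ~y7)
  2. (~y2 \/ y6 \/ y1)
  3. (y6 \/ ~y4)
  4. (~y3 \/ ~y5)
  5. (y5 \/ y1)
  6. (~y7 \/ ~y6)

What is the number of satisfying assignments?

Split on y6, then y1.
  y6=T, y1=T: y2, y4 free; 3 ways for (y3,y5,y7) × 2^2 = 12.
  y6=T, y1=F: remaining (y2,y3,y4,y5,y7) ∈ {(F,F,F,T,F); (F,F,T,T,F); (T,F,F,T,F); (T,F,T,T,F)} — 4.
  y6=F, y1=T: y2 free; 3 ways for (y3,y4,y5,y7) × 2^1 = 6.
  y6=F, y1=F: remaining (y2,y3,y4,y5,y7) ∈ {(F,F,F,T,F)} — 1.
Total: 12 + 4 + 6 + 1 = 23.

23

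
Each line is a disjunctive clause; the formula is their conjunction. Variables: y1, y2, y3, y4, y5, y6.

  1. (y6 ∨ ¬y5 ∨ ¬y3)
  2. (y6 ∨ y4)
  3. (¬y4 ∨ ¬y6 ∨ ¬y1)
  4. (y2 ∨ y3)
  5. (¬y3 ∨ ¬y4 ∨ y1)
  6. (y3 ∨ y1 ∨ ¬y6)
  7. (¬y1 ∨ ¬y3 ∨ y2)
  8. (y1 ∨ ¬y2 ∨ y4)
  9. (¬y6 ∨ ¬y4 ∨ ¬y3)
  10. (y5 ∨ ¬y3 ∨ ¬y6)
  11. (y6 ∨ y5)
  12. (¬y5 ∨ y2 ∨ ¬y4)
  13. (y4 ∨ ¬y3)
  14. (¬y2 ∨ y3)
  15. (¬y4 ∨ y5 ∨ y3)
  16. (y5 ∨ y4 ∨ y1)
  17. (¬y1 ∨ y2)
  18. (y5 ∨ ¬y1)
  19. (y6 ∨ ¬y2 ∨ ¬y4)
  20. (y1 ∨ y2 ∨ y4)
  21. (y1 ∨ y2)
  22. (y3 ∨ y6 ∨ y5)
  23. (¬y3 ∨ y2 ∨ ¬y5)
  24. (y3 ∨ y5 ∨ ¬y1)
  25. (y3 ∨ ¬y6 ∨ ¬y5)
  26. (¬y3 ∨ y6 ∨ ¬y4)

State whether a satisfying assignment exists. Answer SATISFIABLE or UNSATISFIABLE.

UNSATISFIABLE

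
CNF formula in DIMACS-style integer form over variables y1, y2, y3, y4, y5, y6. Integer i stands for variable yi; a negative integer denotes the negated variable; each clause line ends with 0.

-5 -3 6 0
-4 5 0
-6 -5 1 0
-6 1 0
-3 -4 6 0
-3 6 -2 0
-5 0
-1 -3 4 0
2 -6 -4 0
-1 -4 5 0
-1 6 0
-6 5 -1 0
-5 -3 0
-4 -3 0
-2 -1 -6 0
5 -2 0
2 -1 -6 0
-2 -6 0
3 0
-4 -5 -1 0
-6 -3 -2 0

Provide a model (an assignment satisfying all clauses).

The clause (¬y5) is unit: y5 must be False.
Unit propagation: (¬y4) forces y4 = False.
(¬y2) is a unit clause, so y2 = False.
Unit propagation: (y3) forces y3 = True.
Unit propagation: (¬y1) forces y1 = False.
Unit propagation: (¬y6) forces y6 = False.

y1=False, y2=False, y3=True, y4=False, y5=False, y6=False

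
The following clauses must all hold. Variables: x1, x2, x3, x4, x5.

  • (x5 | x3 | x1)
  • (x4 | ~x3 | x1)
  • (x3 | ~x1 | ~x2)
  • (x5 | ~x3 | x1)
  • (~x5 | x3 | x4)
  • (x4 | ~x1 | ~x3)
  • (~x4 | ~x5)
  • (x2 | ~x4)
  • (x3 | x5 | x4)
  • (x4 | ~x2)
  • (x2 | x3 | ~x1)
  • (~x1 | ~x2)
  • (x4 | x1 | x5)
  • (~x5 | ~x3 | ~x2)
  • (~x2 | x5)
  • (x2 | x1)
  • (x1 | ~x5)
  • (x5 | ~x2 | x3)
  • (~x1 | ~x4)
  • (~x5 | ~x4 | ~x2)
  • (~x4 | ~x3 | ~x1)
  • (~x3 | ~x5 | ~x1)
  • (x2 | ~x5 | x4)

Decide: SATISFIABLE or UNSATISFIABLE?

UNSATISFIABLE

x1 = True:
  propagation gives x2=False, x4=False, x3=False; an empty clause results — contradiction.
x1 = False:
  propagation gives x2=True, x4=True, x5=False; an empty clause results — contradiction.
Every branch closes, so no satisfying assignment exists.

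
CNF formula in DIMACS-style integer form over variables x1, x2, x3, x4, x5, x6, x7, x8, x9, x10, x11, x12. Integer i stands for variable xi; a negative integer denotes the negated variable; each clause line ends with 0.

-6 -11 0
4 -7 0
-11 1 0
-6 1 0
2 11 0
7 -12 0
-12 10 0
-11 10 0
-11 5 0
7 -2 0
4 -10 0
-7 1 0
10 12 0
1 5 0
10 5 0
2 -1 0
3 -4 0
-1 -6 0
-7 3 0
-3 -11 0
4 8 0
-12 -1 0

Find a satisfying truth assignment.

x1=T, x2=T, x3=T, x4=T, x5=F, x6=F, x7=T, x8=T, x9=F, x10=T, x11=F, x12=F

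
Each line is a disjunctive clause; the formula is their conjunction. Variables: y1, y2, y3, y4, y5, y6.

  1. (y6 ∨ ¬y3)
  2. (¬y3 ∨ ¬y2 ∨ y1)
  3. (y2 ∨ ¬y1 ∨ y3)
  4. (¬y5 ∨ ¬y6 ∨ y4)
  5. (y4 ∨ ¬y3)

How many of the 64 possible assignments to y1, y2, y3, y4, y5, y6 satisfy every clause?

27

Split on y3, then y1.
  y3=T, y1=T: remaining (y2,y4,y5,y6) ∈ {(F,T,F,T); (F,T,T,T); (T,T,F,T); (T,T,T,T)} — 4.
  y3=T, y1=F: remaining (y2,y4,y5,y6) ∈ {(F,T,F,T); (F,T,T,T)} — 2.
  y3=F, y1=T: 7 of the 16 assignments to (y2,y4,y5,y6) work.
  y3=F, y1=F: y2 free; 7 ways for (y4,y5,y6) × 2^1 = 14.
Total: 4 + 2 + 7 + 14 = 27.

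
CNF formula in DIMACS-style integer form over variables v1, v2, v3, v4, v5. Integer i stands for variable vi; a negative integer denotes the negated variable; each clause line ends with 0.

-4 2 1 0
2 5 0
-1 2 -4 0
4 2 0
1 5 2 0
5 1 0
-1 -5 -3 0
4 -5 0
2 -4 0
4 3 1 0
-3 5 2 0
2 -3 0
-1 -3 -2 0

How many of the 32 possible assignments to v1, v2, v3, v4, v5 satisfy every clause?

5

The models are:
  v1=F v2=T v3=F v4=T v5=T
  v1=F v2=T v3=T v4=T v5=T
  v1=T v2=T v3=F v4=F v5=F
  v1=T v2=T v3=F v4=T v5=F
  v1=T v2=T v3=F v4=T v5=T
That's 5 in total.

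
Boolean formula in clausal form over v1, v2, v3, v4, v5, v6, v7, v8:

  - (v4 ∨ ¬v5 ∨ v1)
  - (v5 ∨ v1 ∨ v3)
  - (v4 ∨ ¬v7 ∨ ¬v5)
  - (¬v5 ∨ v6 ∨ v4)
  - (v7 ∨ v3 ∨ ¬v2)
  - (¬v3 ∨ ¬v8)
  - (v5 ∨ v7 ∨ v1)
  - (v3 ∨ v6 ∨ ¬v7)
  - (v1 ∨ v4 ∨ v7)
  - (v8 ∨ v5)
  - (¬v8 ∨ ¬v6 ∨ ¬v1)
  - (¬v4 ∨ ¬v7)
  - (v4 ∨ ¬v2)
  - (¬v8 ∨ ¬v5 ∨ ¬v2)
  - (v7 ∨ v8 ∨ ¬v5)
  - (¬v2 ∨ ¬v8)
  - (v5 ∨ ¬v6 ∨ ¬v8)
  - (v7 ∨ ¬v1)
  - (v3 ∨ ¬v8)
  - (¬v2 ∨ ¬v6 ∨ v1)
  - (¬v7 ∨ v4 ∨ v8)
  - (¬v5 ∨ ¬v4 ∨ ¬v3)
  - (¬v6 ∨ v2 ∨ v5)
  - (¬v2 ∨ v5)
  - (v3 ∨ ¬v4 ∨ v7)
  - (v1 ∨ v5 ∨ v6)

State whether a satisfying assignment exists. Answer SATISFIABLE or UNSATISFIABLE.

UNSATISFIABLE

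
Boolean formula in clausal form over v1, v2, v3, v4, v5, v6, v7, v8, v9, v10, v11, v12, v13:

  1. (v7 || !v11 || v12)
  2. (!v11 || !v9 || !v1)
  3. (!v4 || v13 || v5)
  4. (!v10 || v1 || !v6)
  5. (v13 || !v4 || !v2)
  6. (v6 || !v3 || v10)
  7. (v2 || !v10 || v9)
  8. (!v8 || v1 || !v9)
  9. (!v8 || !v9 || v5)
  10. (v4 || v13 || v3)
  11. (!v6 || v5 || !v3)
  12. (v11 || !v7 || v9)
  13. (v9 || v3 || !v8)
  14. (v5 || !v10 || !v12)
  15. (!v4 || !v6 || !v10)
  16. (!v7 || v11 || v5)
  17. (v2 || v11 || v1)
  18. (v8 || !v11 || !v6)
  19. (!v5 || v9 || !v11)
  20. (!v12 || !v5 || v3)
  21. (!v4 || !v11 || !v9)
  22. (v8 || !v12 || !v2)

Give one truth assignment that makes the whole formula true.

v1=False  v2=True  v3=False  v4=True  v5=True  v6=True  v7=False  v8=False  v9=False  v10=False  v11=False  v12=False  v13=True

v13 occurs only positively in the remaining clauses — set v13 = True.
Set v1 = False and propagate.
Try v2 = True.
The remaining clauses are satisfied by v3 = False, v4 = True, v5 = True, v6 = True, v7 = False, v8 = False, v9 = False, v10 = False, v11 = False, v12 = False.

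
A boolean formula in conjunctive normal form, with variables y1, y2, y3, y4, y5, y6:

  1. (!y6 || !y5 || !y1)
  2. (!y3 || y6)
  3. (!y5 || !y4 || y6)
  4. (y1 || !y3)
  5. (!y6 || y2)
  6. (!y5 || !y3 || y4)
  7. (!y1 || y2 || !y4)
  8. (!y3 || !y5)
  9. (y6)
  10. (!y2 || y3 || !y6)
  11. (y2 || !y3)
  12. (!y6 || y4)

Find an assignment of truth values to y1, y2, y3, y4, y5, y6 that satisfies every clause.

y1=True  y2=True  y3=True  y4=True  y5=False  y6=True

Check each clause:
  1. (!y5 || !y1 || !y6) — !y5 is true.
  2. (!y3 || y6) — y6 is true.
  3. (!y5 || y6 || !y4) — !y5 is true.
  4. (y1 || !y3) — y1 is true.
  5. (y2 || !y6) — y2 is true.
  6. (!y3 || y4 || !y5) — !y5 is true.
  7. (y2 || !y4 || !y1) — y2 is true.
  8. (!y5 || !y3) — !y5 is true.
  9. (y6) — y6 is true.
  10. (y3 || !y2 || !y6) — y3 is true.
  11. (y2 || !y3) — y2 is true.
  12. (y4 || !y6) — y4 is true.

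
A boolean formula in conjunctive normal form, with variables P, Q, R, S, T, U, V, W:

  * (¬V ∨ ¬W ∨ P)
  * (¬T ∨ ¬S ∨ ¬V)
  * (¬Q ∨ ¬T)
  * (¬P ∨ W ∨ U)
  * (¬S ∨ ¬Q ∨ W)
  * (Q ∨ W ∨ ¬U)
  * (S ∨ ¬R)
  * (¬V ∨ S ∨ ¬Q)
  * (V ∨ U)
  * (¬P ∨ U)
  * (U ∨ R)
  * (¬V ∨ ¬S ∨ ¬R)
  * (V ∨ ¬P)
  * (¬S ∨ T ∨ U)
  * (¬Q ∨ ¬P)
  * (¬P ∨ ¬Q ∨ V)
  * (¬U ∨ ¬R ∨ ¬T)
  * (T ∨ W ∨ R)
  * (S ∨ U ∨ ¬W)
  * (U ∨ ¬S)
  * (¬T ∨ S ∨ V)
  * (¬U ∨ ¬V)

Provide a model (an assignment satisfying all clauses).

P = False, Q = False, R = False, S = False, T = False, U = True, V = False, W = True

Try P = False.
Branch on Q: take Q = False.
The remaining clauses are satisfied by R = False, S = False, T = False, U = True, V = False, W = True.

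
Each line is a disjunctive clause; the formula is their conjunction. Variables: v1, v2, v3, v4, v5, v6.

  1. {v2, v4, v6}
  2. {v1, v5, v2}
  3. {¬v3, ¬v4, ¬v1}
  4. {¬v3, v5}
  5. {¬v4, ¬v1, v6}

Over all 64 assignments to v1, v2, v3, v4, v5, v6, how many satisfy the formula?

Split on v1, then v4.
  v1=T, v4=T: remaining (v2,v3,v5,v6) ∈ {(F,F,F,T); (F,F,T,T); (T,F,F,T); (T,F,T,T)} — 4.
  v1=T, v4=F: 9 of the 16 assignments to (v2,v3,v5,v6) work.
  v1=F, v4=T: v6 free; 5 ways for (v2,v3,v5) × 2^1 = 10.
  v1=F, v4=F: 8 of the 16 assignments to (v2,v3,v5,v6) work.
Total: 4 + 9 + 10 + 8 = 31.

31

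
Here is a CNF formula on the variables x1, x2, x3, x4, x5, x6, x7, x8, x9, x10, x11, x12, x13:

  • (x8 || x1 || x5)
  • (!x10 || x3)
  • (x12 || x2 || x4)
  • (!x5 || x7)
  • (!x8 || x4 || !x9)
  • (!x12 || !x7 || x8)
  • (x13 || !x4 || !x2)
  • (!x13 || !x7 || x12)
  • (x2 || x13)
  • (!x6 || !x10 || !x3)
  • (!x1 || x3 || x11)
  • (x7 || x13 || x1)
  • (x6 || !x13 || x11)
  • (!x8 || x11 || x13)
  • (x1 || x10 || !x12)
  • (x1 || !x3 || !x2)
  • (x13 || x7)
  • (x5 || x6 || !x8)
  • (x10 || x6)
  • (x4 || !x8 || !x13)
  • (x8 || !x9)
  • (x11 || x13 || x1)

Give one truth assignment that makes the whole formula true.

x1=True  x2=True  x3=True  x4=True  x5=False  x6=True  x7=False  x8=False  x9=False  x10=False  x11=True  x12=False  x13=True

x9 occurs only negated in the remaining clauses — set x9 = False.
x11 occurs only positively in the remaining clauses — set x11 = True.
Try x1 = True.
Set x2 = True and propagate.
For the remaining variables, x3 = True, x4 = True, x5 = False, x6 = True, x7 = False, x8 = False, x10 = False, x12 = False, x13 = True works.
Check each clause:
  1. (x1 || x8 || x5) — x1 is true.
  2. (!x10 || x3) — x3 is true.
  3. (x12 || x2 || x4) — x2 is true.
  4. (x7 || !x5) — !x5 is true.
  5. (!x9 || !x8 || x4) — !x8 is true.
  6. (!x12 || x8 || !x7) — !x7 is true.
  7. (!x4 || x13 || !x2) — x13 is true.
  8. (!x7 || x12 || !x13) — !x7 is true.
  9. (x2 || x13) — x2 is true.
  10. (!x3 || !x6 || !x10) — !x10 is true.
  11. (!x1 || x11 || x3) — x11 is true.
  12. (x13 || x7 || x1) — x1 is true.
  13. (x6 || x11 || !x13) — x11 is true.
  14. (x13 || !x8 || x11) — !x8 is true.
  15. (x10 || x1 || !x12) — x1 is true.
  16. (!x3 || x1 || !x2) — x1 is true.
  17. (x7 || x13) — x13 is true.
  18. (x6 || x5 || !x8) — !x8 is true.
  19. (x6 || x10) — x6 is true.
  20. (!x8 || x4 || !x13) — !x8 is true.
  21. (x8 || !x9) — !x9 is true.
  22. (x11 || x13 || x1) — x1 is true.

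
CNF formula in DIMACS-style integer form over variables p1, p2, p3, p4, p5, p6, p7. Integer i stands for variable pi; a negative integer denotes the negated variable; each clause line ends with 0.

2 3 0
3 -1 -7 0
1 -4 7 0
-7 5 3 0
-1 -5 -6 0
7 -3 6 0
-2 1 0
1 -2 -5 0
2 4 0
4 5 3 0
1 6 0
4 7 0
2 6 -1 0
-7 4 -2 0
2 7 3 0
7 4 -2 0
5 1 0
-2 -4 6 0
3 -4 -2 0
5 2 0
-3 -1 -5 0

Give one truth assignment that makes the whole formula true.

p1=True, p2=True, p3=True, p4=True, p5=False, p6=True, p7=False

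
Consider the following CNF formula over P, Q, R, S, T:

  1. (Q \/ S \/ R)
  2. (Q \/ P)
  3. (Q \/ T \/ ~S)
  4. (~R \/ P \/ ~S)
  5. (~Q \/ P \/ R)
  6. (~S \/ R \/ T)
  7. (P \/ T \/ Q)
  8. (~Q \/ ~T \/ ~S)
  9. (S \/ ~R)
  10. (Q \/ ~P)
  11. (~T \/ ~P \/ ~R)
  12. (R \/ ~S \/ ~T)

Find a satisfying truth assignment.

Try P = True.
  then Q is forced to True.
Branch on R: take R = False.
For the remaining variables, S = False, T = False works.

P=True, Q=True, R=False, S=False, T=False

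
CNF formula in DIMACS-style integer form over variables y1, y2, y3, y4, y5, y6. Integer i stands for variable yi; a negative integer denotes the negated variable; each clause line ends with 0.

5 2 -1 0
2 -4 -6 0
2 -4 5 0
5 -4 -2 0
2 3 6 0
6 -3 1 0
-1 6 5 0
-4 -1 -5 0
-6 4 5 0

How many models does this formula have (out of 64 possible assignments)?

16

Split on y5, then y2.
  y5=T, y2=T: 10 of the 16 assignments to (y1,y3,y4,y6) work.
  y5=T, y2=F: 5 of the 16 assignments to (y1,y3,y4,y6) work.
  y5=F, y2=T: remaining (y1,y3,y4,y6) ∈ {(F,F,F,F)} — 1.
  y5=F, y2=F: a clause becomes empty — 0.
Total: 10 + 5 + 1 + 0 = 16.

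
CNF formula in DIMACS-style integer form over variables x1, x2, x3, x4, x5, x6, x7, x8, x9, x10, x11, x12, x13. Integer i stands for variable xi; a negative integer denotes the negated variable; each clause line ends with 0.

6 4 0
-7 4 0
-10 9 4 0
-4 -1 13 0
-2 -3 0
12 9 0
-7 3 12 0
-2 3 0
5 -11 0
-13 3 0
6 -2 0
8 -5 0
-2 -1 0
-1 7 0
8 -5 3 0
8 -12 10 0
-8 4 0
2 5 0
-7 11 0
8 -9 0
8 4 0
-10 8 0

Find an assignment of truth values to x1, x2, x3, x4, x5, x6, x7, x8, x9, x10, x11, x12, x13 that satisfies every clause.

Pure literal: x1 appears only negated; assign x1 = False.
Set x2 = False and propagate.
  then x5 is forced to True.
  then x8 is forced to True.
  then x4 is forced to True.
Branch on x3: take x3 = True.
Branch on x7: take x7 = True.
  then x11 is forced to True.
For the remaining variables, x6 = False, x9 = True, x10 = False, x12 = False, x13 = False works.
Every clause has at least one true literal under this assignment.

x1=F, x2=F, x3=T, x4=T, x5=T, x6=F, x7=T, x8=T, x9=T, x10=F, x11=T, x12=F, x13=F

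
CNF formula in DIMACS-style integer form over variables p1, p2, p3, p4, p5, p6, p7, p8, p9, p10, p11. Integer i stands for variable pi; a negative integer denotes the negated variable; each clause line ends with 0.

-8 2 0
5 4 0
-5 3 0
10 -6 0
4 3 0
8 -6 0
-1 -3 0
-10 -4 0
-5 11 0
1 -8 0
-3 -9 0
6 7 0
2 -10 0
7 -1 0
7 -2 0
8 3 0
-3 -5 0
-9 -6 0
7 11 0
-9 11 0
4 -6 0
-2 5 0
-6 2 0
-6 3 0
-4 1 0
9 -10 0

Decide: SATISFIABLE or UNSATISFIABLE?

UNSATISFIABLE

p3 = True:
  propagation gives p1=False, p8=False, p6=False, p9=False; an empty clause results — contradiction.
p3 = False:
  propagation gives p5=False, p4=True, p10=False, p6=False; an empty clause results — contradiction.
Every branch closes, so no satisfying assignment exists.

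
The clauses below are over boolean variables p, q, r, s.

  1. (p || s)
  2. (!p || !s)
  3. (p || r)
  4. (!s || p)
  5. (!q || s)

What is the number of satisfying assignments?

2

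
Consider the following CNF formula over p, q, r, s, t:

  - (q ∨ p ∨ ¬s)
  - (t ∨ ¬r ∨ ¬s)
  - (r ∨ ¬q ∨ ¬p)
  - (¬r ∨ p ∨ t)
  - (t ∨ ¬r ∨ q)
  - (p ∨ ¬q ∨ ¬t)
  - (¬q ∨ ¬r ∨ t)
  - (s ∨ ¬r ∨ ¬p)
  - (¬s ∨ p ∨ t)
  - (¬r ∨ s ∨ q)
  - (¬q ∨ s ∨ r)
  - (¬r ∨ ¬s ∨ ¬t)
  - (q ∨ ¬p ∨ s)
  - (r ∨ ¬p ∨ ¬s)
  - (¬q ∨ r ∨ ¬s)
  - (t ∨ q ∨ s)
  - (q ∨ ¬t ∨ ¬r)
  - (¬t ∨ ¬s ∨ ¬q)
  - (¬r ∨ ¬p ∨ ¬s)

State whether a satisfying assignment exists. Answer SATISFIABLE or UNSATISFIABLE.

SATISFIABLE

Set p = False and propagate.
Try q = False.
  then s is forced to False.
  then r is forced to False.
  then t is forced to True.
Every clause has at least one true literal under this assignment.
So p=F  q=F  r=F  s=F  t=T is a satisfying assignment.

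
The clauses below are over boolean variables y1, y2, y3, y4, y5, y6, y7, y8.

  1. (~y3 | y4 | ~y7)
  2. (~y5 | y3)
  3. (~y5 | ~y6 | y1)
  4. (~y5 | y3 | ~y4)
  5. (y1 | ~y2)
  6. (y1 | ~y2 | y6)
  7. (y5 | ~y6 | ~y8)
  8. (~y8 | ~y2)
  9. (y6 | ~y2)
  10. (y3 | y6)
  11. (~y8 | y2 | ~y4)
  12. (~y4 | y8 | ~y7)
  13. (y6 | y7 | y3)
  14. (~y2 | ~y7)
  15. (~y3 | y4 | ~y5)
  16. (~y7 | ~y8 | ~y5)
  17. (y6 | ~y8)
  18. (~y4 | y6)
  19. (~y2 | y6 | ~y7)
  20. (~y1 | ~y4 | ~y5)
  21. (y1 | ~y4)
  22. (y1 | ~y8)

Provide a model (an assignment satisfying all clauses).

y1=False, y2=False, y3=True, y4=False, y5=False, y6=False, y7=False, y8=False

Branch on y1: take y1 = False.
  then y2 is forced to False.
  then y4 is forced to False.
  then y8 is forced to False.
For the remaining variables, y3 = True, y5 = False, y6 = False, y7 = False works.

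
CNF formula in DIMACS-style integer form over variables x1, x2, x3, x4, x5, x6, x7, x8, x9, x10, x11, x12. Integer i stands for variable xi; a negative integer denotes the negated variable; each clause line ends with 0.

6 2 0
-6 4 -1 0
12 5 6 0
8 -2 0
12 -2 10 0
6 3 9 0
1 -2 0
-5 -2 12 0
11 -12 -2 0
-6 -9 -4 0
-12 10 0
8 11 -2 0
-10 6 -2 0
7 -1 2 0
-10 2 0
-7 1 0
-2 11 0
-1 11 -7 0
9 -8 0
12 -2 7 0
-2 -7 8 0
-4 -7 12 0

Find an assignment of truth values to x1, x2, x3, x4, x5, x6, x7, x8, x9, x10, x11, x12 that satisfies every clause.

x1=False, x2=False, x3=False, x4=True, x5=False, x6=True, x7=False, x8=False, x9=False, x10=False, x11=True, x12=False

x11 occurs only positively in the remaining clauses — set x11 = True.
Try x1 = False.
  then x2 is forced to False.
  then x6 is forced to True.
  then x10 is forced to False.
  then x12 is forced to False.
  then x7 is forced to False.
Try x4 = True.
  then x9 is forced to False.
  then x8 is forced to False.
x3, x5 are now unconstrained; take x3 = False, x5 = False.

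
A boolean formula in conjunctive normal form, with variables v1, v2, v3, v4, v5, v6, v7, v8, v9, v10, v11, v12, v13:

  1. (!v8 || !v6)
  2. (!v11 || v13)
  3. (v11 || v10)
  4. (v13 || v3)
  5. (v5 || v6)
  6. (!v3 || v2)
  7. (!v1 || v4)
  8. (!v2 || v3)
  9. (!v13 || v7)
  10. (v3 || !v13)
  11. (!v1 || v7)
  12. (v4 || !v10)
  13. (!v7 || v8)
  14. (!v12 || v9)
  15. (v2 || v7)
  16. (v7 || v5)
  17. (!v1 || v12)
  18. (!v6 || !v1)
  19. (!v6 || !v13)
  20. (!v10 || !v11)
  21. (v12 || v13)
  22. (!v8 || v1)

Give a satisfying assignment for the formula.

v1=0, v2=1, v3=1, v4=1, v5=1, v6=0, v7=0, v8=0, v9=1, v10=1, v11=0, v12=1, v13=0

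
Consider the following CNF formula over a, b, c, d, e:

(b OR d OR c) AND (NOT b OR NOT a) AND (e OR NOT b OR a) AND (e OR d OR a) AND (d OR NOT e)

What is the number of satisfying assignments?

Case analysis on a and b:
  a=1, b=1: a clause becomes empty — 0.
  a=1, b=0: 5 of the 8 assignments to (c,d,e) work.
  a=0, b=1: remaining (c,d,e) ∈ {(0,1,1); (1,1,1)} — 2.
  a=0, b=0: remaining (c,d,e) ∈ {(0,1,0); (0,1,1); (1,1,0); (1,1,1)} — 4.
Total: 0 + 5 + 2 + 4 = 11.

11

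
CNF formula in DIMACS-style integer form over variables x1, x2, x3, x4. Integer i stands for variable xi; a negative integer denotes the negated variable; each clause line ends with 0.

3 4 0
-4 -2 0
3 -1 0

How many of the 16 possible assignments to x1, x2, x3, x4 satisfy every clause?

7

The models are:
  x1=0 x2=0 x3=0 x4=1
  x1=0 x2=0 x3=1 x4=0
  x1=0 x2=0 x3=1 x4=1
  x1=0 x2=1 x3=1 x4=0
  x1=1 x2=0 x3=1 x4=0
  x1=1 x2=0 x3=1 x4=1
  x1=1 x2=1 x3=1 x4=0
That's 7 in total.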